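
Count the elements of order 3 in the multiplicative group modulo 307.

2

φ(307) = 307 − 1 = 306 = 2 · 3^2 · 17.
Since (Z/307Z)^× is cyclic of order 306, the number of elements of order d is φ(d) when d | 306 and 0 otherwise.
3 | 306, and φ(3) = 3 − 1 = 2.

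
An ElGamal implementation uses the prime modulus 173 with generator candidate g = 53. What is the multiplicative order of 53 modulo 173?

172

ord(53) | φ(173) = 173 − 1 = 172 = 2^2 · 43.
Divisors of 172: 1, 2, 4, 43, 86, 172.
Evaluate successive powers at the divisors of 172:
53^1 ≡ 53 (mod 173)
53^2 ≡ 41 (mod 173)
53^4 ≡ 124 (mod 173)
53^43 ≡ 93 (mod 173)
53^86 ≡ 172 (mod 173)
53^172 ≡ 1 (mod 173) ✓
Therefore the multiplicative order of 53 modulo 173 is 172.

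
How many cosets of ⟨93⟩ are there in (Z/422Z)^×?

By Lagrange's theorem, ord_422(93) divides φ(422) = φ(2)·φ(211) = 1·210 = 210 = 2 · 3 · 5 · 7.
Divisors of 210: 1, 2, 3, 5, 6, 7, 10, 14, 15, 21, 30, 35, 42, 70, 105, 210.
Compute 93^d (mod 422) for the divisors d until we hit 1:
93^1 ≡ 93 (mod 422)
93^2 ≡ 209 (mod 422)
93^3 ≡ 25 (mod 422)
93^5 ≡ 161 (mod 422)
93^6 ≡ 203 (mod 422)
93^7 ≡ 311 (mod 422)
93^10 ≡ 179 (mod 422)
93^14 ≡ 83 (mod 422)
93^15 ≡ 123 (mod 422)
93^21 ≡ 71 (mod 422)
93^30 ≡ 359 (mod 422)
93^35 ≡ 407 (mod 422)
93^42 ≡ 399 (mod 422)
93^70 ≡ 225 (mod 422)
93^105 ≡ 1 (mod 422) ✓
The order of 93 is 105, so the subgroup it generates has 105 elements.
[(Z/422Z)^× : ⟨93⟩] = 210/105 = 2.

2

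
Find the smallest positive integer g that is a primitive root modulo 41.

φ(41) = 41 − 1 = 40 = 2^3 · 5.
Test candidates g = 2, 3, … against the prime factors q ∈ {2, 5} of φ(41): g is a generator iff g^(40/q) ≢ 1 for every such q.
g = 2: 2^20 ≡ 1 — hits 1, so not a primitive root.
g = 3: 3^20 ≡ 40; 3^8 ≡ 1 — hits 1, so not a primitive root.
g = 4: 4^20 ≡ 1 — hits 1, so not a primitive root.
g = 5: 5^20 ≡ 1 — hits 1, so not a primitive root.
g = 6: 6^20 ≡ 40; 6^8 ≡ 10 — none is 1, so 6 is a primitive root.
Hence the least primitive root of 41 is 6.

6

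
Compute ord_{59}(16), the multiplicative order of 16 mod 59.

29

ord(16) | φ(59) = 59 − 1 = 58 = 2 · 29.
Divisors of 58: 1, 2, 29, 58.
Check 16^d mod 59 for each divisor in increasing order:
16^1 ≡ 16 (mod 59)
16^2 ≡ 20 (mod 59)
16^29 ≡ 1 (mod 59) ✓
Hence ord(16) = 29.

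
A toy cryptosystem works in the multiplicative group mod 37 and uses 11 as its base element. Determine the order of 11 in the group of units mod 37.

By Lagrange's theorem, ord_37(11) divides φ(37) = 37 − 1 = 36 = 2^2 · 3^2.
Divisors of 36: 1, 2, 3, 4, 6, 9, 12, 18, 36.
Evaluate successive powers at the divisors of 36:
11^1 ≡ 11 (mod 37)
11^2 ≡ 10 (mod 37)
11^3 ≡ 36 (mod 37)
11^4 ≡ 26 (mod 37)
11^6 ≡ 1 (mod 37) ✓
So ord_37(11) = 6.

6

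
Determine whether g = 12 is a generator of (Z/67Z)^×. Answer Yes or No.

φ(67) = 67 − 1 = 66 = 2 · 3 · 11.
It suffices to check that the order of 12 is not a proper divisor of 66: compute 12^(66/q) for q ∈ {2, 3, 11}.
12^33 ≡ 66 (mod 67)  [q = 2: ≢ 1 ✓]
12^22 ≡ 29 (mod 67)  [q = 3: ≢ 1 ✓]
12^6 ≡ 62 (mod 67)  [q = 11: ≢ 1 ✓]
All checks pass, so 12 has order 66 and is a primitive root modulo 67.

Yes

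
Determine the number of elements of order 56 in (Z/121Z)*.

φ(121) = φ(11^2) = 11·(11−1) = 110 = 2 · 5 · 11.
(Z/121Z)^× is cyclic (|G| = 110); a cyclic group of order m has exactly φ(d) elements of each order d | m, and none otherwise.
Since 56 ∤ 110, the count is 0.

0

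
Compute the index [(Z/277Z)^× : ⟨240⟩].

ord(240) | φ(277) = 277 − 1 = 276 = 2^2 · 3 · 23.
Divisors of 276: 1, 2, 3, 4, 6, 12, 23, 46, 69, 92, 138, 276.
Test each divisor d:
240^1 ≡ 240 (mod 277)
240^2 ≡ 261 (mod 277)
240^3 ≡ 38 (mod 277)
240^4 ≡ 256 (mod 277)
240^6 ≡ 59 (mod 277)
240^12 ≡ 157 (mod 277)
240^23 ≡ 60 (mod 277)
240^46 ≡ 276 (mod 277)
240^69 ≡ 217 (mod 277)
240^92 ≡ 1 (mod 277) ✓
So ord_277(240) = 92, hence |⟨240⟩| = 92.
Index = |(Z/277Z)^×| / |⟨240⟩| = 276 / 92 = 3.

3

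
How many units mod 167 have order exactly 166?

82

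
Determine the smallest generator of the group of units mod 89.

3

φ(89) = 89 − 1 = 88 = 2^3 · 11.
g is a primitive root iff g^(88/q) ≢ 1 (mod 89) for each prime q ∈ {2, 11}.
g = 2: 2^44 ≡ 1 — hits 1, so not a primitive root.
g = 3: 3^44 ≡ 88; 3^8 ≡ 64 — none is 1, so 3 is a primitive root.
The smallest primitive root modulo 89 is 3.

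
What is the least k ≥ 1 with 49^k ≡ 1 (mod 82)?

20

Since 49 ∈ (Z/82Z)^×, its order divides φ(82) = φ(2)·φ(41) = 1·40 = 40 = 2^3 · 5.
Divisors of 40: 1, 2, 4, 5, 8, 10, 20, 40.
Check 49^d mod 82 for each divisor in increasing order:
49^1 ≡ 49 (mod 82)
49^2 ≡ 23 (mod 82)
49^4 ≡ 37 (mod 82)
49^5 ≡ 9 (mod 82)
49^8 ≡ 57 (mod 82)
49^10 ≡ 81 (mod 82)
49^20 ≡ 1 (mod 82) ✓
Hence ord(49) = 20.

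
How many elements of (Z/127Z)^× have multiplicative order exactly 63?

φ(127) = 127 − 1 = 126 = 2 · 3^2 · 7.
In a cyclic group of order 126, there are φ(d) elements of order d for each divisor d of 126, and zero for non-divisors.
63 = 3^2 · 7 divides 126, and φ(63) = 36.

36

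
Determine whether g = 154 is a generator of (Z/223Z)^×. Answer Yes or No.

Yes

φ(223) = 223 − 1 = 222 = 2 · 3 · 37.
An element g generates (Z/223Z)^× iff g^(222/q) ≢ 1 (mod 223) for each prime q ∈ {2, 3, 37}.
154^111 ≡ 222 (mod 223)  [q = 2: ≢ 1 ✓]
154^74 ≡ 39 (mod 223)  [q = 3: ≢ 1 ✓]
154^6 ≡ 8 (mod 223)  [q = 37: ≢ 1 ✓]
All checks pass, so 154 has order 222 and is a primitive root modulo 223.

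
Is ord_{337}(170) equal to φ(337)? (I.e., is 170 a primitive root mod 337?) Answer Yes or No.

No

φ(337) = 337 − 1 = 336 = 2^4 · 3 · 7.
170 is a primitive root mod 337 iff 170^(φ(337)/q) ≢ 1 for every prime q | φ(337), i.e. q ∈ {2, 3, 7}.
170^168 ≡ 1 (mod 337)  [q = 2: ≡ 1 ✗]
170^112 ≡ 128 (mod 337)  [q = 3: ≢ 1 ✓]
170^48 ≡ 64 (mod 337)  [q = 7: ≢ 1 ✓]
The check at q = 2 fails, so 170 generates a proper subgroup.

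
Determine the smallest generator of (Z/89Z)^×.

3

φ(89) = 89 − 1 = 88 = 2^3 · 11.
g is a primitive root iff g^(88/q) ≢ 1 (mod 89) for each prime q ∈ {2, 11}.
g = 2: 2^44 ≡ 1 — hits 1, so not a primitive root.
g = 3: 3^44 ≡ 88; 3^8 ≡ 64 — none is 1, so 3 is a primitive root.
So 3 is the smallest generator of (Z/89Z)^×.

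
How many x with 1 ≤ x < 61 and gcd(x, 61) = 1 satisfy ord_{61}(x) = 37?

0

φ(61) = 61 − 1 = 60 = 2^2 · 3 · 5.
Since (Z/61Z)^× is cyclic of order 60, the number of elements of order d is φ(d) when d | 60 and 0 otherwise.
Since 37 ∤ 60, the count is 0.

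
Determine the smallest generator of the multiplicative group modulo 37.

φ(37) = 37 − 1 = 36 = 2^2 · 3^2.
g is a primitive root iff g^(36/q) ≢ 1 (mod 37) for each prime q ∈ {2, 3}.
g = 2: 2^18 ≡ 36; 2^12 ≡ 26 — none is 1, so 2 is a primitive root.
So 2 is the smallest generator of (Z/37Z)^×.

2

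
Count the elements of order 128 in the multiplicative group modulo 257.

φ(257) = 257 − 1 = 256 = 2^8.
Since (Z/257Z)^× is cyclic of order 256, the number of elements of order d is φ(d) when d | 256 and 0 otherwise.
128 = 2^7 divides 256, and φ(128) = 64.

64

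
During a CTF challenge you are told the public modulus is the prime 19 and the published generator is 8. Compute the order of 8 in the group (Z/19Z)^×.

6

Since 8 ∈ (Z/19Z)^×, its order divides φ(19) = 19 − 1 = 18 = 2 · 3^2.
Divisors of 18: 1, 2, 3, 6, 9, 18.
Test each divisor d:
8^1 ≡ 8 (mod 19)
8^2 ≡ 7 (mod 19)
8^3 ≡ 18 (mod 19)
8^6 ≡ 1 (mod 19) ✓
Hence ord(8) = 6.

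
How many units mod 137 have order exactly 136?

φ(137) = 137 − 1 = 136 = 2^3 · 17.
(Z/137Z)^× is cyclic (|G| = 136); a cyclic group of order m has exactly φ(d) elements of each order d | m, and none otherwise.
136 = 2^3 · 17 divides 136, and φ(136) = 64.

64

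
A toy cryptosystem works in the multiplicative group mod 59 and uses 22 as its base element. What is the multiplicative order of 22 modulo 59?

29

The order of 22 must divide φ(59) = 59 − 1 = 58 = 2 · 29.
Divisors of 58: 1, 2, 29, 58.
Evaluate successive powers at the divisors of 58:
22^1 ≡ 22 (mod 59)
22^2 ≡ 12 (mod 59)
22^29 ≡ 1 (mod 59) ✓
Hence ord(22) = 29.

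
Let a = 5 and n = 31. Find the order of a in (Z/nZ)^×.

ord(5) | φ(31) = 31 − 1 = 30 = 2 · 3 · 5.
Divisors of 30: 1, 2, 3, 5, 6, 10, 15, 30.
Test each divisor d:
5^1 ≡ 5 (mod 31)
5^2 ≡ 25 (mod 31)
5^3 ≡ 1 (mod 31) ✓
Therefore the multiplicative order of 5 modulo 31 is 3.

3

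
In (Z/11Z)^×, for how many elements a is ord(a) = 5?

φ(11) = 11 − 1 = 10 = 2 · 5.
In a cyclic group of order 10, there are φ(d) elements of order d for each divisor d of 10, and zero for non-divisors.
5 | 10, and φ(5) = 5 − 1 = 4.

4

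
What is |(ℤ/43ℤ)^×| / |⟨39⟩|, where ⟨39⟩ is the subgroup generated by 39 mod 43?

3

By Lagrange's theorem, ord_43(39) divides φ(43) = 43 − 1 = 42 = 2 · 3 · 7.
Divisors of 42: 1, 2, 3, 6, 7, 14, 21, 42.
Compute 39^d (mod 43) for the divisors d until we hit 1:
39^1 ≡ 39
39^2 ≡ 16
39^3 ≡ 22
39^6 ≡ 11
39^7 ≡ 42
39^14 ≡ 1
The order of 39 is 14, so the subgroup it generates has 14 elements.
[(Z/43Z)^× : ⟨39⟩] = 42/14 = 3.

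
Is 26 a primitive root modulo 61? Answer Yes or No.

Yes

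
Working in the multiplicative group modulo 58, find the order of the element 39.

The order of 39 must divide φ(58) = φ(2)·φ(29) = 1·28 = 28 = 2^2 · 7.
Divisors of 28: 1, 2, 4, 7, 14, 28.
Test each divisor d:
39^1 ≡ 39
39^2 ≡ 13
39^4 ≡ 53
39^7 ≡ 17
39^14 ≡ 57
39^28 ≡ 1
The smallest such exponent is 28, so the order of 39 is 28.

28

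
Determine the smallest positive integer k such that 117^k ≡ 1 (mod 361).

ord(117) | φ(361) = φ(19^2) = 19·(19−1) = 342 = 2 · 3^2 · 19.
Divisors of 342: 1, 2, 3, 6, 9, 18, 19, 38, 57, 114, 171, 342.
Test each divisor d:
117^1 ≡ 117
117^2 ≡ 332
117^3 ≡ 217
117^6 ≡ 159
117^9 ≡ 208
117^18 ≡ 305
117^19 ≡ 307
117^38 ≡ 28
117^57 ≡ 293
117^114 ≡ 292
117^171 ≡ 360
117^342 ≡ 1
Hence ord(117) = 342.

342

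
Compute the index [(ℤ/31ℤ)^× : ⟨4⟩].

6

By Lagrange's theorem, ord_31(4) divides φ(31) = 31 − 1 = 30 = 2 · 3 · 5.
Divisors of 30: 1, 2, 3, 5, 6, 10, 15, 30.
Evaluate successive powers at the divisors of 30:
4^1 ≡ 4
4^2 ≡ 16
4^3 ≡ 2
4^5 ≡ 1
The order of 4 is 5, so the subgroup it generates has 5 elements.
[(Z/31Z)^× : ⟨4⟩] = 30/5 = 6.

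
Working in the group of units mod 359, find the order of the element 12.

179

By Lagrange's theorem, ord_359(12) divides φ(359) = 359 − 1 = 358 = 2 · 179.
Divisors of 358: 1, 2, 179, 358.
Test each divisor d:
12^1 ≡ 12 (mod 359)
12^2 ≡ 144 (mod 359)
12^179 ≡ 1 (mod 359) ✓
The smallest such exponent is 179, so the order of 12 is 179.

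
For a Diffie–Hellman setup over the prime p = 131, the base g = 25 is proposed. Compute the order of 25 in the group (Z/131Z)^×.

The order of 25 must divide φ(131) = 131 − 1 = 130 = 2 · 5 · 13.
Divisors of 130: 1, 2, 5, 10, 13, 26, 65, 130.
Test each divisor d:
25^1 ≡ 25
25^2 ≡ 101
25^5 ≡ 99
25^10 ≡ 107
25^13 ≡ 53
25^26 ≡ 58
25^65 ≡ 1
The smallest such exponent is 65, so the order of 25 is 65.

65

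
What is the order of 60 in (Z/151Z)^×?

50

The order of 60 must divide φ(151) = 151 − 1 = 150 = 2 · 3 · 5^2.
Divisors of 150: 1, 2, 3, 5, 6, 10, 15, 25, 30, 50, 75, 150.
Evaluate successive powers at the divisors of 150:
60^1 ≡ 60 (mod 151)
60^2 ≡ 127 (mod 151)
60^3 ≡ 70 (mod 151)
60^5 ≡ 132 (mod 151)
60^6 ≡ 68 (mod 151)
60^10 ≡ 59 (mod 151)
60^15 ≡ 87 (mod 151)
60^25 ≡ 150 (mod 151)
60^30 ≡ 19 (mod 151)
60^50 ≡ 1 (mod 151) ✓
Hence ord(60) = 50.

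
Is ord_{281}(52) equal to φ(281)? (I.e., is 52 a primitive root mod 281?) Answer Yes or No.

φ(281) = 281 − 1 = 280 = 2^3 · 5 · 7.
An element g generates (Z/281Z)^× iff g^(280/q) ≢ 1 (mod 281) for each prime q ∈ {2, 5, 7}.
52^140 ≡ 280 (mod 281)  [q = 2: ≢ 1 ✓]
52^56 ≡ 90 (mod 281)  [q = 5: ≢ 1 ✓]
52^40 ≡ 165 (mod 281)  [q = 7: ≢ 1 ✓]
All checks pass, so 52 has order 280 and is a primitive root modulo 281.

Yes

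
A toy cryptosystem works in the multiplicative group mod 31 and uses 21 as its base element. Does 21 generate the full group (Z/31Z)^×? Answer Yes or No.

Yes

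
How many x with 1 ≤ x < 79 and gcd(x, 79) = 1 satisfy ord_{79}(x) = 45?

0

φ(79) = 79 − 1 = 78 = 2 · 3 · 13.
In a cyclic group of order 78, there are φ(d) elements of order d for each divisor d of 78, and zero for non-divisors.
Here 78 is not a multiple of 45, so there are no elements of order 45.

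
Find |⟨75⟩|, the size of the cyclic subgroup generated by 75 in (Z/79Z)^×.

By Lagrange's theorem, ord_79(75) divides φ(79) = 79 − 1 = 78 = 2 · 3 · 13.
Divisors of 78: 1, 2, 3, 6, 13, 26, 39, 78.
Check 75^d mod 79 for each divisor in increasing order:
75^1 ≡ 75 (mod 79)
75^2 ≡ 16 (mod 79)
75^3 ≡ 15 (mod 79)
75^6 ≡ 67 (mod 79)
75^13 ≡ 56 (mod 79)
75^26 ≡ 55 (mod 79)
75^39 ≡ 78 (mod 79)
75^78 ≡ 1 (mod 79) ✓
So ord_79(75) = 78.

78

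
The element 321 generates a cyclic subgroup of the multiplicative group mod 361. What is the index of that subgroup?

2

The order of 321 must divide φ(361) = φ(19^2) = 19·(19−1) = 342 = 2 · 3^2 · 19.
Divisors of 342: 1, 2, 3, 6, 9, 18, 19, 38, 57, 114, 171, 342.
Test each divisor d:
321^1 ≡ 321 (mod 361)
321^2 ≡ 156 (mod 361)
321^3 ≡ 258 (mod 361)
321^6 ≡ 140 (mod 361)
321^9 ≡ 20 (mod 361)
321^18 ≡ 39 (mod 361)
321^19 ≡ 245 (mod 361)
321^38 ≡ 99 (mod 361)
321^57 ≡ 68 (mod 361)
321^114 ≡ 292 (mod 361)
321^171 ≡ 1 (mod 361) ✓
The order of 321 is 171, so the subgroup it generates has 171 elements.
Index = |(Z/361Z)^×| / |⟨321⟩| = 342 / 171 = 2.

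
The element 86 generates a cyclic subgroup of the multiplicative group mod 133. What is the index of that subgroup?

Since 86 ∈ (Z/133Z)^×, its order divides φ(133) = φ(7·19) = (7−1)·(19−1) = 6·18 = 108 = 2^2 · 3^3.
Divisors of 108: 1, 2, 3, 4, 6, 9, 12, 18, 27, 36, 54, 108.
Test each divisor d:
86^1 ≡ 86 (mod 133)
86^2 ≡ 81 (mod 133)
86^3 ≡ 50 (mod 133)
86^4 ≡ 44 (mod 133)
86^6 ≡ 106 (mod 133)
86^9 ≡ 113 (mod 133)
86^12 ≡ 64 (mod 133)
86^18 ≡ 1 (mod 133) ✓
So ord_133(86) = 18, hence |⟨86⟩| = 18.
The index is φ(133) / ord(86) = 108 / 18 = 6.

6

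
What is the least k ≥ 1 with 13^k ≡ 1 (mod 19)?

The order of 13 must divide φ(19) = 19 − 1 = 18 = 2 · 3^2.
Divisors of 18: 1, 2, 3, 6, 9, 18.
Evaluate successive powers at the divisors of 18:
13^1 ≡ 13
13^2 ≡ 17
13^3 ≡ 12
13^6 ≡ 11
13^9 ≡ 18
13^18 ≡ 1
Hence ord(13) = 18.

18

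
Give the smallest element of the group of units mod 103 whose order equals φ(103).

5

φ(103) = 103 − 1 = 102 = 2 · 3 · 17.
Test candidates g = 2, 3, … against the prime factors q ∈ {2, 3, 17} of φ(103): g is a generator iff g^(102/q) ≢ 1 for every such q.
g = 2: 2^51 ≡ 1 — hits 1, so not a primitive root.
g = 3: 3^51 ≡ 102; 3^34 ≡ 1 — hits 1, so not a primitive root.
g = 4: 4^51 ≡ 1 — hits 1, so not a primitive root.
g = 5: 5^51 ≡ 102; 5^34 ≡ 56; 5^6 ≡ 72 — none is 1, so 5 is a primitive root.
So 5 is the smallest generator of (Z/103Z)^×.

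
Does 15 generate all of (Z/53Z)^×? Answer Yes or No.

No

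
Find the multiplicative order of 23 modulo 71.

14

The order of 23 must divide φ(71) = 71 − 1 = 70 = 2 · 5 · 7.
Divisors of 70: 1, 2, 5, 7, 10, 14, 35, 70.
Evaluate successive powers at the divisors of 70:
23^1 ≡ 23 (mod 71)
23^2 ≡ 32 (mod 71)
23^5 ≡ 51 (mod 71)
23^7 ≡ 70 (mod 71)
23^10 ≡ 45 (mod 71)
23^14 ≡ 1 (mod 71) ✓
Therefore the multiplicative order of 23 modulo 71 is 14.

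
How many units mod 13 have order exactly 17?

φ(13) = 13 − 1 = 12 = 2^2 · 3.
In a cyclic group of order 12, there are φ(d) elements of order d for each divisor d of 12, and zero for non-divisors.
Since 17 ∤ 12, the count is 0.

0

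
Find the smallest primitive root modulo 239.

φ(239) = 239 − 1 = 238 = 2 · 7 · 17.
Test candidates g = 2, 3, … against the prime factors q ∈ {2, 7, 17} of φ(239): g is a generator iff g^(238/q) ≢ 1 for every such q.
g = 2: 2^119 ≡ 1 — hits 1, so not a primitive root.
g = 3: 3^119 ≡ 1 — hits 1, so not a primitive root.
g = 4: 4^119 ≡ 1 — hits 1, so not a primitive root.
g = 5: 5^119 ≡ 1 — hits 1, so not a primitive root.
g = 6: 6^119 ≡ 1 — hits 1, so not a primitive root.
g = 7: 7^119 ≡ 238; 7^34 ≡ 24; 7^14 ≡ 211 — none is 1, so 7 is a primitive root.
So 7 is the smallest generator of (Z/239Z)^×.

7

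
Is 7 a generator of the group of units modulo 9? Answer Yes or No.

φ(9) = φ(3^2) = 3·(3−1) = 6 = 2 · 3.
Test 7^(6/q) mod 9 for each prime factor q of 6:
7^3 ≡ 1 (mod 9)  [q = 2: ≡ 1 ✗]
7^2 ≡ 4 (mod 9)  [q = 3: ≢ 1 ✓]
Since 7^3 ≡ 1, the order of 7 divides 3 < 6, so 7 is not a primitive root.

No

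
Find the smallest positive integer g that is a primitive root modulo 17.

φ(17) = 17 − 1 = 16 = 2^4.
g is a primitive root iff g^(16/q) ≢ 1 (mod 17) for each prime q ∈ {2}.
g = 2: 2^8 ≡ 1 — hits 1, so not a primitive root.
g = 3: 3^8 ≡ 16 — none is 1, so 3 is a primitive root.
The smallest primitive root modulo 17 is 3.

3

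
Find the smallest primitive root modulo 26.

7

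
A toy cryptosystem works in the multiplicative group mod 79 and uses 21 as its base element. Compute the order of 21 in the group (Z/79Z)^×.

13

The order of 21 must divide φ(79) = 79 − 1 = 78 = 2 · 3 · 13.
Divisors of 78: 1, 2, 3, 6, 13, 26, 39, 78.
Evaluate successive powers at the divisors of 78:
21^1 ≡ 21 (mod 79)
21^2 ≡ 46 (mod 79)
21^3 ≡ 18 (mod 79)
21^6 ≡ 8 (mod 79)
21^13 ≡ 1 (mod 79) ✓
Hence ord(21) = 13.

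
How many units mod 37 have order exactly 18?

6

φ(37) = 37 − 1 = 36 = 2^2 · 3^2.
Since (Z/37Z)^× is cyclic of order 36, the number of elements of order d is φ(d) when d | 36 and 0 otherwise.
18 = 2 · 3^2 divides 36, and φ(18) = 6.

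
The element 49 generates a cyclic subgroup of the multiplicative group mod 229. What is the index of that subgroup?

By Lagrange's theorem, ord_229(49) divides φ(229) = 229 − 1 = 228 = 2^2 · 3 · 19.
Divisors of 228: 1, 2, 3, 4, 6, 12, 19, 38, 57, 76, 114, 228.
Compute 49^d (mod 229) for the divisors d until we hit 1:
49^1 ≡ 49 (mod 229)
49^2 ≡ 111 (mod 229)
49^3 ≡ 172 (mod 229)
49^4 ≡ 184 (mod 229)
49^6 ≡ 43 (mod 229)
49^12 ≡ 17 (mod 229)
49^19 ≡ 95 (mod 229)
49^38 ≡ 94 (mod 229)
49^57 ≡ 228 (mod 229)
49^76 ≡ 134 (mod 229)
49^114 ≡ 1 (mod 229) ✓
The order of 49 is 114, so the subgroup it generates has 114 elements.
Index = |(Z/229Z)^×| / |⟨49⟩| = 228 / 114 = 2.

2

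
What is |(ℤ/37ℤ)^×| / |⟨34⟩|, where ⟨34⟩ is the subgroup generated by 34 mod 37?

Since 34 ∈ (Z/37Z)^×, its order divides φ(37) = 37 − 1 = 36 = 2^2 · 3^2.
Divisors of 36: 1, 2, 3, 4, 6, 9, 12, 18, 36.
Check 34^d mod 37 for each divisor in increasing order:
34^1 ≡ 34
34^2 ≡ 9
34^3 ≡ 10
34^4 ≡ 7
34^6 ≡ 26
34^9 ≡ 1
Thus |⟨34⟩| = ord(34) = 9.
Index = |(Z/37Z)^×| / |⟨34⟩| = 36 / 9 = 4.

4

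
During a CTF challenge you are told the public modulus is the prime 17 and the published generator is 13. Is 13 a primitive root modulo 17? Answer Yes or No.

φ(17) = 17 − 1 = 16 = 2^4.
It suffices to check that the order of 13 is not a proper divisor of 16: compute 13^(16/q) for q ∈ {2}.
13^8 ≡ 1 (mod 17)  [q = 2: ≡ 1 ✗]
13^8 ≡ 1 shows ord(13) | 8, strictly less than φ(17); not a primitive root.

No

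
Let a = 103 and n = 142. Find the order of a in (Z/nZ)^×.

The order of 103 must divide φ(142) = φ(2)·φ(71) = 1·70 = 70 = 2 · 5 · 7.
Divisors of 70: 1, 2, 5, 7, 10, 14, 35, 70.
Test each divisor d:
103^1 ≡ 103 (mod 142)
103^2 ≡ 101 (mod 142)
103^5 ≡ 45 (mod 142)
103^7 ≡ 1 (mod 142) ✓
Hence ord(103) = 7.

7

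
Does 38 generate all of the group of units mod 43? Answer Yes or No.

φ(43) = 43 − 1 = 42 = 2 · 3 · 7.
An element g generates (Z/43Z)^× iff g^(42/q) ≢ 1 (mod 43) for each prime q ∈ {2, 3, 7}.
38^21 ≡ 1 (mod 43)  [q = 2: ≡ 1 ✗]
38^14 ≡ 36 (mod 43)  [q = 3: ≢ 1 ✓]
38^6 ≡ 16 (mod 43)  [q = 7: ≢ 1 ✓]
Since 38^21 ≡ 1, the order of 38 divides 21 < 42, so 38 is not a primitive root.

No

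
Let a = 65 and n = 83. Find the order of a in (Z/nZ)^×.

41

The order of 65 must divide φ(83) = 83 − 1 = 82 = 2 · 41.
Divisors of 82: 1, 2, 41, 82.
Check 65^d mod 83 for each divisor in increasing order:
65^1 ≡ 65 (mod 83)
65^2 ≡ 75 (mod 83)
65^41 ≡ 1 (mod 83) ✓
The smallest such exponent is 41, so the order of 65 is 41.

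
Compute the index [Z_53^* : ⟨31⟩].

1

ord(31) | φ(53) = 53 − 1 = 52 = 2^2 · 13.
Divisors of 52: 1, 2, 4, 13, 26, 52.
Compute 31^d (mod 53) for the divisors d until we hit 1:
31^1 ≡ 31
31^2 ≡ 7
31^4 ≡ 49
31^13 ≡ 30
31^26 ≡ 52
31^52 ≡ 1
Thus |⟨31⟩| = ord(31) = 52.
The index is φ(53) / ord(31) = 52 / 52 = 1.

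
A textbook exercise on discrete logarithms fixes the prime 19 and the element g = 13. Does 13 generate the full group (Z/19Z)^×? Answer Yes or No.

Yes

φ(19) = 19 − 1 = 18 = 2 · 3^2.
13 is a primitive root mod 19 iff 13^(φ(19)/q) ≢ 1 for every prime q | φ(19), i.e. q ∈ {2, 3}.
13^9 ≡ 18 (mod 19)  [q = 2: ≢ 1 ✓]
13^6 ≡ 11 (mod 19)  [q = 3: ≢ 1 ✓]
All checks pass, so 13 has order 18 and is a primitive root modulo 19.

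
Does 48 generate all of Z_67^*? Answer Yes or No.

Yes

φ(67) = 67 − 1 = 66 = 2 · 3 · 11.
Test 48^(66/q) mod 67 for each prime factor q of 66:
48^33 ≡ 66 (mod 67)  [q = 2: ≢ 1 ✓]
48^22 ≡ 37 (mod 67)  [q = 3: ≢ 1 ✓]
48^6 ≡ 22 (mod 67)  [q = 11: ≢ 1 ✓]
None equal 1, so ord_67(48) = 66: 48 is a primitive root.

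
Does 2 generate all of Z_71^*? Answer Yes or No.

No

φ(71) = 71 − 1 = 70 = 2 · 5 · 7.
2 is a primitive root mod 71 iff 2^(φ(71)/q) ≢ 1 for every prime q | φ(71), i.e. q ∈ {2, 5, 7}.
2^35 ≡ 1 (mod 71)  [q = 2: ≡ 1 ✗]
2^14 ≡ 54 (mod 71)  [q = 5: ≢ 1 ✓]
2^10 ≡ 30 (mod 71)  [q = 7: ≢ 1 ✓]
2^35 ≡ 1 shows ord(2) | 35, strictly less than φ(71); not a primitive root.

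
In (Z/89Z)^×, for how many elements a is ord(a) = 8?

φ(89) = 89 − 1 = 88 = 2^3 · 11.
Since (Z/89Z)^× is cyclic of order 88, the number of elements of order d is φ(d) when d | 88 and 0 otherwise.
8 = 2^3 divides 88, and φ(8) = 4.

4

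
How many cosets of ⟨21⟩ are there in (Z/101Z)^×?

2

By Lagrange's theorem, ord_101(21) divides φ(101) = 101 − 1 = 100 = 2^2 · 5^2.
Divisors of 100: 1, 2, 4, 5, 10, 20, 25, 50, 100.
Evaluate successive powers at the divisors of 100:
21^1 ≡ 21
21^2 ≡ 37
21^4 ≡ 56
21^5 ≡ 65
21^10 ≡ 84
21^20 ≡ 87
21^25 ≡ 100
21^50 ≡ 1
The order of 21 is 50, so the subgroup it generates has 50 elements.
Index = |(Z/101Z)^×| / |⟨21⟩| = 100 / 50 = 2.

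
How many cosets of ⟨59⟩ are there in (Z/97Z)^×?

1

The order of 59 must divide φ(97) = 97 − 1 = 96 = 2^5 · 3.
Divisors of 96: 1, 2, 3, 4, 6, 8, 12, 16, 24, 32, 48, 96.
Check 59^d mod 97 for each divisor in increasing order:
59^1 ≡ 59
59^2 ≡ 86
59^3 ≡ 30
59^4 ≡ 24
59^6 ≡ 27
59^8 ≡ 91
59^12 ≡ 50
59^16 ≡ 36
59^24 ≡ 75
59^32 ≡ 35
59^48 ≡ 96
59^96 ≡ 1
Thus |⟨59⟩| = ord(59) = 96.
The index is φ(97) / ord(59) = 96 / 96 = 1.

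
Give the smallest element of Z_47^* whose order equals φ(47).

φ(47) = 47 − 1 = 46 = 2 · 23.
g is a primitive root iff g^(46/q) ≢ 1 (mod 47) for each prime q ∈ {2, 23}.
g = 2: 2^23 ≡ 1 — hits 1, so not a primitive root.
g = 3: 3^23 ≡ 1 — hits 1, so not a primitive root.
g = 4: 4^23 ≡ 1 — hits 1, so not a primitive root.
g = 5: 5^23 ≡ 46; 5^2 ≡ 25 — none is 1, so 5 is a primitive root.
Hence the least primitive root of 47 is 5.

5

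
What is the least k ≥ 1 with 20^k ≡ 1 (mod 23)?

Since 20 ∈ (Z/23Z)^×, its order divides φ(23) = 23 − 1 = 22 = 2 · 11.
Divisors of 22: 1, 2, 11, 22.
Check 20^d mod 23 for each divisor in increasing order:
20^1 ≡ 20 (mod 23)
20^2 ≡ 9 (mod 23)
20^11 ≡ 22 (mod 23)
20^22 ≡ 1 (mod 23) ✓
Hence ord(20) = 22.

22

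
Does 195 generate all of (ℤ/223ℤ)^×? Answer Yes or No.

No

φ(223) = 223 − 1 = 222 = 2 · 3 · 37.
195 is a primitive root mod 223 iff 195^(φ(223)/q) ≢ 1 for every prime q | φ(223), i.e. q ∈ {2, 3, 37}.
195^111 ≡ 222 (mod 223)  [q = 2: ≢ 1 ✓]
195^74 ≡ 1 (mod 223)  [q = 3: ≡ 1 ✗]
195^6 ≡ 15 (mod 223)  [q = 37: ≢ 1 ✓]
195^74 ≡ 1 shows ord(195) | 74, strictly less than φ(223); not a primitive root.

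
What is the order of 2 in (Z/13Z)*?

The order of 2 must divide φ(13) = 13 − 1 = 12 = 2^2 · 3.
Divisors of 12: 1, 2, 3, 4, 6, 12.
Check 2^d mod 13 for each divisor in increasing order:
2^1 ≡ 2 (mod 13)
2^2 ≡ 4 (mod 13)
2^3 ≡ 8 (mod 13)
2^4 ≡ 3 (mod 13)
2^6 ≡ 12 (mod 13)
2^12 ≡ 1 (mod 13) ✓
Hence ord(2) = 12.

12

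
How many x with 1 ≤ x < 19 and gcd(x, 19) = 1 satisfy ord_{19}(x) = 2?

φ(19) = 19 − 1 = 18 = 2 · 3^2.
(Z/19Z)^× is cyclic (|G| = 18); a cyclic group of order m has exactly φ(d) elements of each order d | m, and none otherwise.
2 | 18, and φ(2) = 2 − 1 = 1.

1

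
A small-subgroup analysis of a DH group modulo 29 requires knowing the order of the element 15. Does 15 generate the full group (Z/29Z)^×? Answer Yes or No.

Yes

φ(29) = 29 − 1 = 28 = 2^2 · 7.
It suffices to check that the order of 15 is not a proper divisor of 28: compute 15^(28/q) for q ∈ {2, 7}.
15^14 ≡ 28 (mod 29)  [q = 2: ≢ 1 ✓]
15^4 ≡ 20 (mod 29)  [q = 7: ≢ 1 ✓]
All checks pass, so 15 has order 28 and is a primitive root modulo 29.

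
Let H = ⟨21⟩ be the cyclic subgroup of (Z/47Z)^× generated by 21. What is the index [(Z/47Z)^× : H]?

2

By Lagrange's theorem, ord_47(21) divides φ(47) = 47 − 1 = 46 = 2 · 23.
Divisors of 46: 1, 2, 23, 46.
Test each divisor d:
21^1 ≡ 21
21^2 ≡ 18
21^23 ≡ 1
So ord_47(21) = 23, hence |⟨21⟩| = 23.
[(Z/47Z)^× : ⟨21⟩] = 46/23 = 2.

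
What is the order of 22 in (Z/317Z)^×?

The order of 22 must divide φ(317) = 317 − 1 = 316 = 2^2 · 79.
Divisors of 316: 1, 2, 4, 79, 158, 316.
Check 22^d mod 317 for each divisor in increasing order:
22^1 ≡ 22
22^2 ≡ 167
22^4 ≡ 310
22^79 ≡ 203
22^158 ≡ 316
22^316 ≡ 1
Hence ord(22) = 316.

316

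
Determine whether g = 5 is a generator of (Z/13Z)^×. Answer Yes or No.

No

φ(13) = 13 − 1 = 12 = 2^2 · 3.
5 is a primitive root mod 13 iff 5^(φ(13)/q) ≢ 1 for every prime q | φ(13), i.e. q ∈ {2, 3}.
5^6 ≡ 12 (mod 13)  [q = 2: ≢ 1 ✓]
5^4 ≡ 1 (mod 13)  [q = 3: ≡ 1 ✗]
Since 5^4 ≡ 1, the order of 5 divides 4 < 12, so 5 is not a primitive root.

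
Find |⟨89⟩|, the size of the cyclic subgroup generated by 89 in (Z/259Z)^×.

36

By Lagrange's theorem, ord_259(89) divides φ(259) = φ(7·37) = (7−1)·(37−1) = 6·36 = 216 = 2^3 · 3^3.
Divisors of 216: 1, 2, 3, 4, 6, 8, 9, 12, 18, 24, 27, 36, 54, 72, 108, 216.
Test each divisor d:
89^1 ≡ 89 (mod 259)
89^2 ≡ 151 (mod 259)
89^3 ≡ 230 (mod 259)
89^4 ≡ 9 (mod 259)
89^6 ≡ 64 (mod 259)
89^8 ≡ 81 (mod 259)
89^9 ≡ 216 (mod 259)
89^12 ≡ 211 (mod 259)
89^18 ≡ 36 (mod 259)
89^24 ≡ 232 (mod 259)
89^27 ≡ 6 (mod 259)
89^36 ≡ 1 (mod 259) ✓
Therefore the multiplicative order of 89 modulo 259 is 36.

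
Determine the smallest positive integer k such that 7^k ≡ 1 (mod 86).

By Lagrange's theorem, ord_86(7) divides φ(86) = φ(2)·φ(43) = 1·42 = 42 = 2 · 3 · 7.
Divisors of 42: 1, 2, 3, 6, 7, 14, 21, 42.
Check 7^d mod 86 for each divisor in increasing order:
7^1 ≡ 7 (mod 86)
7^2 ≡ 49 (mod 86)
7^3 ≡ 85 (mod 86)
7^6 ≡ 1 (mod 86) ✓
Hence ord(7) = 6.

6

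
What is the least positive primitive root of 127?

φ(127) = 127 − 1 = 126 = 2 · 3^2 · 7.
Test candidates g = 2, 3, … against the prime factors q ∈ {2, 3, 7} of φ(127): g is a generator iff g^(126/q) ≢ 1 for every such q.
g = 2: 2^63 ≡ 1 — hits 1, so not a primitive root.
g = 3: 3^63 ≡ 126; 3^42 ≡ 107; 3^18 ≡ 4 — none is 1, so 3 is a primitive root.
So 3 is the smallest generator of (Z/127Z)^×.

3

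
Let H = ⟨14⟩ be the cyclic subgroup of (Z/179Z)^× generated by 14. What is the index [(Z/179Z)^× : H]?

2

By Lagrange's theorem, ord_179(14) divides φ(179) = 179 − 1 = 178 = 2 · 89.
Divisors of 178: 1, 2, 89, 178.
Check 14^d mod 179 for each divisor in increasing order:
14^1 ≡ 14 (mod 179)
14^2 ≡ 17 (mod 179)
14^89 ≡ 1 (mod 179) ✓
So ord_179(14) = 89, hence |⟨14⟩| = 89.
[(Z/179Z)^× : ⟨14⟩] = 178/89 = 2.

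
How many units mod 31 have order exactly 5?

4

φ(31) = 31 − 1 = 30 = 2 · 3 · 5.
Since (Z/31Z)^× is cyclic of order 30, the number of elements of order d is φ(d) when d | 30 and 0 otherwise.
5 | 30, and φ(5) = 5 − 1 = 4.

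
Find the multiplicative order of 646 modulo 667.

308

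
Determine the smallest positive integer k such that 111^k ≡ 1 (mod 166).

41

Since 111 ∈ (Z/166Z)^×, its order divides φ(166) = φ(2)·φ(83) = 1·82 = 82 = 2 · 41.
Divisors of 82: 1, 2, 41, 82.
Test each divisor d:
111^1 ≡ 111
111^2 ≡ 37
111^41 ≡ 1
Therefore the multiplicative order of 111 modulo 166 is 41.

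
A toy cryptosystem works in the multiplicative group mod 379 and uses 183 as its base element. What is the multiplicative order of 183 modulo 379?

The order of 183 must divide φ(379) = 379 − 1 = 378 = 2 · 3^3 · 7.
Divisors of 378: 1, 2, 3, 6, 7, 9, 14, 18, 21, 27, 42, 54, 63, 126, 189, 378.
Compute 183^d (mod 379) for the divisors d until we hit 1:
183^1 ≡ 183 (mod 379)
183^2 ≡ 137 (mod 379)
183^3 ≡ 57 (mod 379)
183^6 ≡ 217 (mod 379)
183^7 ≡ 295 (mod 379)
183^9 ≡ 241 (mod 379)
183^14 ≡ 234 (mod 379)
183^18 ≡ 94 (mod 379)
183^21 ≡ 52 (mod 379)
183^27 ≡ 293 (mod 379)
183^42 ≡ 51 (mod 379)
183^54 ≡ 195 (mod 379)
183^63 ≡ 378 (mod 379)
183^126 ≡ 1 (mod 379) ✓
So ord_379(183) = 126.

126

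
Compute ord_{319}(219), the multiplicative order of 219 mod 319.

By Lagrange's theorem, ord_319(219) divides φ(319) = φ(11·29) = (11−1)·(29−1) = 10·28 = 280 = 2^3 · 5 · 7.
Divisors of 280: 1, 2, 4, 5, 7, 8, 10, 14, 20, 28, 35, 40, 56, 70, 140, 280.
Evaluate successive powers at the divisors of 280:
219^1 ≡ 219 (mod 319)
219^2 ≡ 111 (mod 319)
219^4 ≡ 199 (mod 319)
219^5 ≡ 197 (mod 319)
219^7 ≡ 175 (mod 319)
219^8 ≡ 45 (mod 319)
219^10 ≡ 210 (mod 319)
219^14 ≡ 1 (mod 319) ✓
Therefore the multiplicative order of 219 modulo 319 is 14.

14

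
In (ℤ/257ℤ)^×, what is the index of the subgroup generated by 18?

2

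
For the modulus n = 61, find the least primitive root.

φ(61) = 61 − 1 = 60 = 2^2 · 3 · 5.
g is a primitive root iff g^(60/q) ≢ 1 (mod 61) for each prime q ∈ {2, 3, 5}.
g = 2: 2^30 ≡ 60; 2^20 ≡ 47; 2^12 ≡ 9 — none is 1, so 2 is a primitive root.
The smallest primitive root modulo 61 is 2.

2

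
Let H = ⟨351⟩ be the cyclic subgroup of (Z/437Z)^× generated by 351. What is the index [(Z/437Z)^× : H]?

ord(351) | φ(437) = φ(19·23) = (19−1)·(23−1) = 18·22 = 396 = 2^2 · 3^2 · 11.
Divisors of 396: 1, 2, 3, 4, 6, 9, 11, 12, 18, 22, 33, 36, 44, 66, 99, 132, 198, 396.
Compute 351^d (mod 437) for the divisors d until we hit 1:
351^1 ≡ 351
351^2 ≡ 404
351^3 ≡ 216
351^4 ≡ 215
351^6 ≡ 334
351^9 ≡ 39
351^11 ≡ 24
351^12 ≡ 121
351^18 ≡ 210
351^22 ≡ 139
351^33 ≡ 277
351^36 ≡ 400
351^44 ≡ 93
351^66 ≡ 254
351^99 ≡ 1
The order of 351 is 99, so the subgroup it generates has 99 elements.
[(Z/437Z)^× : ⟨351⟩] = 396/99 = 4.

4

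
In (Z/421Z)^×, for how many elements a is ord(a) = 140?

φ(421) = 421 − 1 = 420 = 2^2 · 3 · 5 · 7.
In a cyclic group of order 420, there are φ(d) elements of order d for each divisor d of 420, and zero for non-divisors.
140 = 2^2 · 5 · 7 divides 420, and φ(140) = 48.

48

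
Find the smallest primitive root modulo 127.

φ(127) = 127 − 1 = 126 = 2 · 3^2 · 7.
Test candidates g = 2, 3, … against the prime factors q ∈ {2, 3, 7} of φ(127): g is a generator iff g^(126/q) ≢ 1 for every such q.
g = 2: 2^63 ≡ 1 — hits 1, so not a primitive root.
g = 3: 3^63 ≡ 126; 3^42 ≡ 107; 3^18 ≡ 4 — none is 1, so 3 is a primitive root.
The smallest primitive root modulo 127 is 3.

3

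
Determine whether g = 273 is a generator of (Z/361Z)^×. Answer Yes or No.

No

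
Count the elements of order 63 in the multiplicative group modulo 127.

φ(127) = 127 − 1 = 126 = 2 · 3^2 · 7.
In a cyclic group of order 126, there are φ(d) elements of order d for each divisor d of 126, and zero for non-divisors.
63 = 3^2 · 7 divides 126, and φ(63) = 36.

36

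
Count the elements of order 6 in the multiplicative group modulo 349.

φ(349) = 349 − 1 = 348 = 2^2 · 3 · 29.
In a cyclic group of order 348, there are φ(d) elements of order d for each divisor d of 348, and zero for non-divisors.
6 = 2 · 3 divides 348, and φ(6) = 2.

2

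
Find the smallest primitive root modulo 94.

φ(94) = φ(2)·φ(47) = 1·46 = 46 = 2 · 23.
g is a primitive root iff g^(46/q) ≢ 1 (mod 94) for each prime q ∈ {2, 23}.
g = 2: gcd(2, 94) = 2 > 1, not a unit — skip.
g = 3: 3^23 ≡ 1 — hits 1, so not a primitive root.
g = 4: gcd(4, 94) = 2 > 1, not a unit — skip.
g = 5: 5^23 ≡ 93; 5^2 ≡ 25 — none is 1, so 5 is a primitive root.
The smallest primitive root modulo 94 is 5.

5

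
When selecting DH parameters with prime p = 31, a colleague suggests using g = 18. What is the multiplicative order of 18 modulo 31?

By Lagrange's theorem, ord_31(18) divides φ(31) = 31 − 1 = 30 = 2 · 3 · 5.
Divisors of 30: 1, 2, 3, 5, 6, 10, 15, 30.
Test each divisor d:
18^1 ≡ 18
18^2 ≡ 14
18^3 ≡ 4
18^5 ≡ 25
18^6 ≡ 16
18^10 ≡ 5
18^15 ≡ 1
Therefore the multiplicative order of 18 modulo 31 is 15.

15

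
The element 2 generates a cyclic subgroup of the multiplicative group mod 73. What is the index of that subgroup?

The order of 2 must divide φ(73) = 73 − 1 = 72 = 2^3 · 3^2.
Divisors of 72: 1, 2, 3, 4, 6, 8, 9, 12, 18, 24, 36, 72.
Compute 2^d (mod 73) for the divisors d until we hit 1:
2^1 ≡ 2
2^2 ≡ 4
2^3 ≡ 8
2^4 ≡ 16
2^6 ≡ 64
2^8 ≡ 37
2^9 ≡ 1
So ord_73(2) = 9, hence |⟨2⟩| = 9.
[(Z/73Z)^× : ⟨2⟩] = 72/9 = 8.

8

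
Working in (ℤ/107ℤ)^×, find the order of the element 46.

106

ord(46) | φ(107) = 107 − 1 = 106 = 2 · 53.
Divisors of 106: 1, 2, 53, 106.
Test each divisor d:
46^1 ≡ 46
46^2 ≡ 83
46^53 ≡ 106
46^106 ≡ 1
The smallest such exponent is 106, so the order of 46 is 106.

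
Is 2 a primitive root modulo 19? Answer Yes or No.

Yes

φ(19) = 19 − 1 = 18 = 2 · 3^2.
An element g generates (Z/19Z)^× iff g^(18/q) ≢ 1 (mod 19) for each prime q ∈ {2, 3}.
2^9 ≡ 18 (mod 19)  [q = 2: ≢ 1 ✓]
2^6 ≡ 7 (mod 19)  [q = 3: ≢ 1 ✓]
None equal 1, so ord_19(2) = 18: 2 is a primitive root.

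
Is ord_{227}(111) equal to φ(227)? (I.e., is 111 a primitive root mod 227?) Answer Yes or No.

φ(227) = 227 − 1 = 226 = 2 · 113.
An element g generates (Z/227Z)^× iff g^(226/q) ≢ 1 (mod 227) for each prime q ∈ {2, 113}.
111^113 ≡ 226 (mod 227)  [q = 2: ≢ 1 ✓]
111^2 ≡ 63 (mod 227)  [q = 113: ≢ 1 ✓]
None equal 1, so ord_227(111) = 226: 111 is a primitive root.

Yes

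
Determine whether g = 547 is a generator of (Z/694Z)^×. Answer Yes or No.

φ(694) = φ(2)·φ(347) = 1·346 = 346 = 2 · 173.
547 is a primitive root mod 694 iff 547^(φ(694)/q) ≢ 1 for every prime q | φ(694), i.e. q ∈ {2, 173}.
547^173 ≡ 693 (mod 694)  [q = 2: ≢ 1 ✓]
547^2 ≡ 95 (mod 694)  [q = 173: ≢ 1 ✓]
Every test exponent gives a nontrivial residue, hence 547 generates the full group.

Yes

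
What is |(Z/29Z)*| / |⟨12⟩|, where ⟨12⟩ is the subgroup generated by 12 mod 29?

The order of 12 must divide φ(29) = 29 − 1 = 28 = 2^2 · 7.
Divisors of 28: 1, 2, 4, 7, 14, 28.
Check 12^d mod 29 for each divisor in increasing order:
12^1 ≡ 12 (mod 29)
12^2 ≡ 28 (mod 29)
12^4 ≡ 1 (mod 29) ✓
So ord_29(12) = 4, hence |⟨12⟩| = 4.
Index = |(Z/29Z)^×| / |⟨12⟩| = 28 / 4 = 7.

7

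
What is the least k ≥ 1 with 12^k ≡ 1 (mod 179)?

89

The order of 12 must divide φ(179) = 179 − 1 = 178 = 2 · 89.
Divisors of 178: 1, 2, 89, 178.
Compute 12^d (mod 179) for the divisors d until we hit 1:
12^1 ≡ 12 (mod 179)
12^2 ≡ 144 (mod 179)
12^89 ≡ 1 (mod 179) ✓
Therefore the multiplicative order of 12 modulo 179 is 89.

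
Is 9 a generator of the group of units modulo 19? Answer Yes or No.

φ(19) = 19 − 1 = 18 = 2 · 3^2.
9 is a primitive root mod 19 iff 9^(φ(19)/q) ≢ 1 for every prime q | φ(19), i.e. q ∈ {2, 3}.
9^9 ≡ 1 (mod 19)  [q = 2: ≡ 1 ✗]
9^6 ≡ 11 (mod 19)  [q = 3: ≢ 1 ✓]
9^9 ≡ 1 shows ord(9) | 9, strictly less than φ(19); not a primitive root.

No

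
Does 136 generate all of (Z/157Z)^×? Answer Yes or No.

Yes

φ(157) = 157 − 1 = 156 = 2^2 · 3 · 13.
An element g generates (Z/157Z)^× iff g^(156/q) ≢ 1 (mod 157) for each prime q ∈ {2, 3, 13}.
136^78 ≡ 156 (mod 157)  [q = 2: ≢ 1 ✓]
136^52 ≡ 12 (mod 157)  [q = 3: ≢ 1 ✓]
136^12 ≡ 16 (mod 157)  [q = 13: ≢ 1 ✓]
All checks pass, so 136 has order 156 and is a primitive root modulo 157.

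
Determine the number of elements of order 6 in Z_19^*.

φ(19) = 19 − 1 = 18 = 2 · 3^2.
Since (Z/19Z)^× is cyclic of order 18, the number of elements of order d is φ(d) when d | 18 and 0 otherwise.
6 = 2 · 3 divides 18, and φ(6) = 2.

2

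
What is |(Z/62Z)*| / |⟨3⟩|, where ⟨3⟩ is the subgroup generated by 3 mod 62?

Since 3 ∈ (Z/62Z)^×, its order divides φ(62) = φ(2)·φ(31) = 1·30 = 30 = 2 · 3 · 5.
Divisors of 30: 1, 2, 3, 5, 6, 10, 15, 30.
Check 3^d mod 62 for each divisor in increasing order:
3^1 ≡ 3 (mod 62)
3^2 ≡ 9 (mod 62)
3^3 ≡ 27 (mod 62)
3^5 ≡ 57 (mod 62)
3^6 ≡ 47 (mod 62)
3^10 ≡ 25 (mod 62)
3^15 ≡ 61 (mod 62)
3^30 ≡ 1 (mod 62) ✓
The order of 3 is 30, so the subgroup it generates has 30 elements.
Index = |(Z/62Z)^×| / |⟨3⟩| = 30 / 30 = 1.

1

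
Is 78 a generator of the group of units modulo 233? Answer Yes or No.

φ(233) = 233 − 1 = 232 = 2^3 · 29.
78 is a primitive root mod 233 iff 78^(φ(233)/q) ≢ 1 for every prime q | φ(233), i.e. q ∈ {2, 29}.
78^116 ≡ 232 (mod 233)  [q = 2: ≢ 1 ✓]
78^8 ≡ 63 (mod 233)  [q = 29: ≢ 1 ✓]
All checks pass, so 78 has order 232 and is a primitive root modulo 233.

Yes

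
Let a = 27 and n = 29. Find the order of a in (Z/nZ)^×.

28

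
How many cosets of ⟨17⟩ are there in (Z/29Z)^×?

Since 17 ∈ (Z/29Z)^×, its order divides φ(29) = 29 − 1 = 28 = 2^2 · 7.
Divisors of 28: 1, 2, 4, 7, 14, 28.
Evaluate successive powers at the divisors of 28:
17^1 ≡ 17 (mod 29)
17^2 ≡ 28 (mod 29)
17^4 ≡ 1 (mod 29) ✓
Thus |⟨17⟩| = ord(17) = 4.
[(Z/29Z)^× : ⟨17⟩] = 28/4 = 7.

7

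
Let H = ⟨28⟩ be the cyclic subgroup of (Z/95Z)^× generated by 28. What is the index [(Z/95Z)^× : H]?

2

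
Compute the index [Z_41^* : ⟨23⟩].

4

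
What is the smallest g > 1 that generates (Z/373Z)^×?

φ(373) = 373 − 1 = 372 = 2^2 · 3 · 31.
Test candidates g = 2, 3, … against the prime factors q ∈ {2, 3, 31} of φ(373): g is a generator iff g^(372/q) ≢ 1 for every such q.
g = 2: 2^186 ≡ 372; 2^124 ≡ 284; 2^12 ≡ 366 — none is 1, so 2 is a primitive root.
The smallest primitive root modulo 373 is 2.

2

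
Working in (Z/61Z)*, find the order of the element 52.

Since 52 ∈ (Z/61Z)^×, its order divides φ(61) = 61 − 1 = 60 = 2^2 · 3 · 5.
Divisors of 60: 1, 2, 3, 4, 5, 6, 10, 12, 15, 20, 30, 60.
Compute 52^d (mod 61) for the divisors d until we hit 1:
52^1 ≡ 52 (mod 61)
52^2 ≡ 20 (mod 61)
52^3 ≡ 3 (mod 61)
52^4 ≡ 34 (mod 61)
52^5 ≡ 60 (mod 61)
52^6 ≡ 9 (mod 61)
52^10 ≡ 1 (mod 61) ✓
Therefore the multiplicative order of 52 modulo 61 is 10.

10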